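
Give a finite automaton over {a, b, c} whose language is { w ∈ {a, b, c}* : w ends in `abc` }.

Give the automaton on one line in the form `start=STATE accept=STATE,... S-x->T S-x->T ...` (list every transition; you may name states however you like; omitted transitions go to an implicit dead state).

start=S0 accept=S3 S0-a->S1 S0-b->S0 S0-c->S0 S1-a->S1 S1-b->S2 S1-c->S0 S2-a->S1 S2-b->S0 S2-c->S3 S3-a->S1 S3-b->S0 S3-c->S0

Remember how much of `abc` the current input suffix matches. State S0 means no match yet; S1 means the last symbol is `a`; S2 means the last 2 symbols are `ab`; S3 means the last 3 symbols are `abc`. Only S3 accepts. On a mismatch, fall back to the longest proper suffix that is still a prefix of `abc`.
4 states suffice.
        a   b   c  
>  S0   S1  S0  S0 
   S1   S1  S2  S0 
   S2   S1  S0  S3 
 * S3   S1  S0  S0 
(> = start, * = accepting)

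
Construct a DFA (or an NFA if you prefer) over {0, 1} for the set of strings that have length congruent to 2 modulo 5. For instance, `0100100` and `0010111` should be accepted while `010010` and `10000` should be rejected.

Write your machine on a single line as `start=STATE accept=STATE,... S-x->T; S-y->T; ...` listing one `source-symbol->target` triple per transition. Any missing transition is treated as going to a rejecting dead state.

Only the length mod 5 matters, so use a 5-cycle: from any state, every input symbol moves to the next state, wrapping q4 back to q0. Mark q2 accepting.
A 5-state machine:
        0   1  
>  q0   q1  q1 
   q1   q2  q2 
 * q2   q3  q3 
   q3   q4  q4 
   q4   q0  q0 
(> = start, * = accepting)

start=q0; accept=q2; q0-0->q1; q0-1->q1; q1-0->q2; q1-1->q2; q2-0->q3; q2-1->q3; q3-0->q4; q3-1->q4; q4-0->q0; q4-1->q0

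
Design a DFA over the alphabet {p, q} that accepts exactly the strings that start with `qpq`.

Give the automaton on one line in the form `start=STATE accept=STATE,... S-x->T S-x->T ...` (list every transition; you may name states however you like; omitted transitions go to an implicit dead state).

Check the first 3 symbols one by one: S0 through S2 record how many have matched `qpq` so far; any wrong symbol goes to the dead state S4. After all 3 match we enter the accepting sink S3.
5 states suffice.
        p   q  
>  S0   S4  S1 
   S1   S2  S4 
   S2   S4  S3 
 * S3   S3  S3 
   S4   S4  S4 
(> = start, * = accepting)

start=S0 accept=S3 S0-p->S4 S0-q->S1 S1-p->S2 S1-q->S4 S2-p->S4 S2-q->S3 S3-p->S3 S3-q->S3 S4-p->S4 S4-q->S4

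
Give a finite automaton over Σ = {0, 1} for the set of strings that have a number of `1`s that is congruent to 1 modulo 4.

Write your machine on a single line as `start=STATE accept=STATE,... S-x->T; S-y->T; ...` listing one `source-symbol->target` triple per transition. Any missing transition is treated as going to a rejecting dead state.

Keep the running count of `1`s modulo 4: each `1` advances along the cycle S0 → S1 → S2 → S3 → S0 while other symbols loop. Accept at S1.
With 4 states:
        0   1  
>  S0   S0  S1 
 * S1   S1  S2 
   S2   S2  S3 
   S3   S3  S0 
(> = start, * = accepting)

start=S0; accept=S1; S0-0->S0; S0-1->S1; S1-0->S1; S1-1->S2; S2-0->S2; S2-1->S3; S3-0->S3; S3-1->S0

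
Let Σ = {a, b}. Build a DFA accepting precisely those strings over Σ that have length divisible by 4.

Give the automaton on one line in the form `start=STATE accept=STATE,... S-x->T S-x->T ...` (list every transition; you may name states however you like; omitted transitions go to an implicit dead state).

start=s0 accept=s0 s0-a->s1 s0-b->s1 s1-a->s2 s1-b->s2 s2-a->s3 s2-b->s3 s3-a->s0 s3-b->s0

Count input length modulo 4: every symbol advances one step around the cycle s0 → s1 → s2 → s3 → s0. Accept at s0.
A 4-state machine:
        a   b  
>* s0   s1  s1 
   s1   s2  s2 
   s2   s3  s3 
   s3   s0  s0 
(> = start, * = accepting)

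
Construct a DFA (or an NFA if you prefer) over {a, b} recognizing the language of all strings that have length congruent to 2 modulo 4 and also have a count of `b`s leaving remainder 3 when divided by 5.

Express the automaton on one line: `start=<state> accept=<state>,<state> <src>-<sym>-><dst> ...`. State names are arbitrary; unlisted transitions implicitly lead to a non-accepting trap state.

Run two small machines in parallel and take their product. One (4 states) tracks the input length modulo 4; the other (5 states) tracks the count of `b`s modulo 5. Each combined state is a pair, one component from each; accept when both components accept.
A 20-state machine:
          a    b  
>  q0     q1   q2 
   q1     q3   q4 
   q2     q4   q5 
   q3     q6   q7 
   q4     q7   q8 
   q5     q8   q9 
   q6     q0  q10 
   q7    q10  q11 
   q8    q11  q12 
   q9    q12  q13 
   q10    q2  q14 
   q11   q14  q15 
   q12   q15  q16 
   q13   q16   q1 
   q14    q5  q17 
   q15   q17  q18 
   q16   q18   q3 
 * q17    q9  q19 
   q18   q19   q6 
   q19   q13   q0 
(> = start, * = accepting)

start=q0 accept=q17 q0-a->q1 q0-b->q2 q1-a->q3 q1-b->q4 q2-a->q4 q2-b->q5 q3-a->q6 q3-b->q7 q4-a->q7 q4-b->q8 q5-a->q8 q5-b->q9 q6-a->q0 q6-b->q10 q7-a->q10 q7-b->q11 q8-a->q11 q8-b->q12 q9-a->q12 q9-b->q13 q10-a->q2 q10-b->q14 q11-a->q14 q11-b->q15 q12-a->q15 q12-b->q16 q13-a->q16 q13-b->q1 q14-a->q5 q14-b->q17 q15-a->q17 q15-b->q18 q16-a->q18 q16-b->q3 q17-a->q9 q17-b->q19 q18-a->q19 q18-b->q6 q19-a->q13 q19-b->q0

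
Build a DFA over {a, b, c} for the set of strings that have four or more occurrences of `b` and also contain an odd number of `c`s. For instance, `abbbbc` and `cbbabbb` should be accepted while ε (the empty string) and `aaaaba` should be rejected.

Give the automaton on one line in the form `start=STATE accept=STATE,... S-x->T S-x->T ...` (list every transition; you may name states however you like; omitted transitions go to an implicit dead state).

Handle the two conditions separately and then intersect. One (6 states) tracks the count of `b`s, saturating at 5; the other (2 states) tracks the count of `c`s modulo 2. Each combined state is a pair, one component from each; accept when both components accept. Minimizing collapses redundant product states.
10 states suffice.
        a   b   c  
>  S0   S0  S1  S2 
   S1   S1  S3  S4 
   S2   S2  S4  S0 
   S3   S3  S5  S6 
   S4   S4  S6  S1 
   S5   S5  S7  S8 
   S6   S6  S8  S3 
   S7   S7  S7  S9 
   S8   S8  S9  S5 
 * S9   S9  S9  S7 
(> = start, * = accepting)

start=S0 accept=S9 S0-a->S0 S0-b->S1 S0-c->S2 S1-a->S1 S1-b->S3 S1-c->S4 S2-a->S2 S2-b->S4 S2-c->S0 S3-a->S3 S3-b->S5 S3-c->S6 S4-a->S4 S4-b->S6 S4-c->S1 S5-a->S5 S5-b->S7 S5-c->S8 S6-a->S6 S6-b->S8 S6-c->S3 S7-a->S7 S7-b->S7 S7-c->S9 S8-a->S8 S8-b->S9 S8-c->S5 S9-a->S9 S9-b->S9 S9-c->S7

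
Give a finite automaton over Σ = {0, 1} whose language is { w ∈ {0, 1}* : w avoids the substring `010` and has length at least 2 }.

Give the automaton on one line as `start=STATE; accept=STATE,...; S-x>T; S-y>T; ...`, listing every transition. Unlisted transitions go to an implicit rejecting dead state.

start=q0; accept=q3,q4,q5; q0-0>q1; q0-1>q2; q1-0>q3; q1-1>q4; q2-0>q3; q2-1>q5; q3-0>q3; q3-1>q4; q4-0>q6; q4-1>q5; q5-0>q3; q5-1>q5; q6-0>q6; q6-1>q6

Build one automaton per condition and run them in lockstep. The first has 4 states tracking partial matches of the forbidden pattern `010`; the second has 4 states tracking the input length, saturating at 3. A product state is a pair (one from each), accepting exactly when both do. Minimizing collapses redundant product states.
7 states suffice.
        0   1  
>  q0   q1  q2 
   q1   q3  q4 
   q2   q3  q5 
 * q3   q3  q4 
 * q4   q6  q5 
 * q5   q3  q5 
   q6   q6  q6 
(> = start, * = accepting)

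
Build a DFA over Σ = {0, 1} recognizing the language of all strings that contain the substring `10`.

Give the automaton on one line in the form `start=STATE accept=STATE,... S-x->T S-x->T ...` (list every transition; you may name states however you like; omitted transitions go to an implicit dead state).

Track how much of `10` has been matched so far: state s0 is no progress, s2 is the absorbing accept state reached once `10` has occurred. Intermediate states record partial matches; on a mismatch, fall back to the longest reusable overlap.
A 3-state machine:
        0   1  
>  s0   s0  s1 
   s1   s2  s1 
 * s2   s2  s2 
(> = start, * = accepting)

start=s0 accept=s2 s0-0->s0 s0-1->s1 s1-0->s2 s1-1->s1 s2-0->s2 s2-1->s2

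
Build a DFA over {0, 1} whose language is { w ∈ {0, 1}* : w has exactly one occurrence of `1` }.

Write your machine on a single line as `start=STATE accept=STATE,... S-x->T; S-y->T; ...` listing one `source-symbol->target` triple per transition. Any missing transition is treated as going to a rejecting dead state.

Only the number of `1`s matters, and only up to 2. Make a chain A → B → C advanced by each `1` (with C absorbing); every other symbol self-loops. The accepting set is {B}.
A 3-state machine:
       0  1 
>  A   A  B 
 * B   B  C 
   C   C  C 
(> = start, * = accepting)

start=A; accept=B; A-0->A; A-1->B; B-0->B; B-1->C; C-0->C; C-1->C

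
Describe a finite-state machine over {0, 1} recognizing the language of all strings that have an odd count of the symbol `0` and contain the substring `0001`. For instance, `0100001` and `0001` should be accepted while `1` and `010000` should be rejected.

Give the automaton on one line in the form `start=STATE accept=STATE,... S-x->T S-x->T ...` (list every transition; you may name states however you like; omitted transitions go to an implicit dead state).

start=A accept=H A-0->B A-1->A B-0->C B-1->D C-0->E C-1->A D-0->F D-1->D E-0->G E-1->H F-0->I F-1->A G-0->E G-1->J H-0->J H-1->H I-0->G I-1->D J-0->H J-1->J

Handle the two conditions separately and then intersect. The first has 2 states tracking the count of `0`s modulo 2; the second has 5 states tracking whether and how much of `0001` has been seen. A product state is a pair (one from each), accepting exactly when both do.
With 10 states:
       0  1 
>  A   B  A 
   B   C  D 
   C   E  A 
   D   F  D 
   E   G  H 
   F   I  A 
   G   E  J 
 * H   J  H 
   I   G  D 
   J   H  J 
(> = start, * = accepting)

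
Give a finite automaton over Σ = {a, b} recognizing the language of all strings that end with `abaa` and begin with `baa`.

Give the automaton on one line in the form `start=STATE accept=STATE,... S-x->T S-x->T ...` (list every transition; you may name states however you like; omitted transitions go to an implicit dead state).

Handle the two conditions separately and then intersect. One (5 states) tracks how much of the suffix `abaa` has currently been matched; the other (5 states) tracks whether the input so far still matches the prefix `baa`. Each combined state is a pair, one component from each; accept when both components accept. Minimizing collapses redundant product states.
A 9-state machine:
        a   b  
>  q0   q1  q2 
   q1   q1  q1 
   q2   q3  q1 
   q3   q4  q1 
   q4   q4  q5 
   q5   q6  q7 
   q6   q8  q5 
   q7   q4  q7 
 * q8   q4  q5 
(> = start, * = accepting)

start=q0 accept=q8 q0-a->q1 q0-b->q2 q1-a->q1 q1-b->q1 q2-a->q3 q2-b->q1 q3-a->q4 q3-b->q1 q4-a->q4 q4-b->q5 q5-a->q6 q5-b->q7 q6-a->q8 q6-b->q5 q7-a->q4 q7-b->q7 q8-a->q4 q8-b->q5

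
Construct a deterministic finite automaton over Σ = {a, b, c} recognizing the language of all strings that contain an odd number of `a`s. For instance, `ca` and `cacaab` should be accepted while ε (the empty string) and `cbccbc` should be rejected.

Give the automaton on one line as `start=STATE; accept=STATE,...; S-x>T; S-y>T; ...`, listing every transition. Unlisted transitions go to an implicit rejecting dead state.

start=S0; accept=S1; S0-a>S1; S0-b>S0; S0-c>S0; S1-a>S0; S1-b>S1; S1-c>S1

Keep the running count of `a`s modulo 2: each `a` advances along the cycle S0 → S1 → S0 while other symbols loop. Accept at S1.
A 2-state machine:
        a   b   c  
>  S0   S1  S0  S0 
 * S1   S0  S1  S1 
(> = start, * = accepting)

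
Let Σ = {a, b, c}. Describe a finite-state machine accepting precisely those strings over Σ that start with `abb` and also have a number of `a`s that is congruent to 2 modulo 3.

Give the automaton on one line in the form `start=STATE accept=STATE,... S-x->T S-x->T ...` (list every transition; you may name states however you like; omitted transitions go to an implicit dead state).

Run two small machines in parallel and take their product. The first has 5 states tracking whether the input so far still matches the prefix `abb`; the second has 3 states tracking the count of `a`s modulo 3. A product state is a pair (one from each), accepting exactly when both do. Equivalent product states are then merged.
7 states suffice.
        a   b   c  
>  s0   s1  s2  s2 
   s1   s2  s3  s2 
   s2   s2  s2  s2 
   s3   s2  s4  s2 
   s4   s5  s4  s4 
 * s5   s6  s5  s5 
   s6   s4  s6  s6 
(> = start, * = accepting)

start=s0 accept=s5 s0-a->s1 s0-b->s2 s0-c->s2 s1-a->s2 s1-b->s3 s1-c->s2 s2-a->s2 s2-b->s2 s2-c->s2 s3-a->s2 s3-b->s4 s3-c->s2 s4-a->s5 s4-b->s4 s4-c->s4 s5-a->s6 s5-b->s5 s5-c->s5 s6-a->s4 s6-b->s6 s6-c->s6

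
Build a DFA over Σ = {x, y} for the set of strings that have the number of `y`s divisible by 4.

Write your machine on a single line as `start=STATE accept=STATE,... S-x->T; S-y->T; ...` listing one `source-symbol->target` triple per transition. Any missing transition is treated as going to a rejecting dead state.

start=A; accept=A; A-x->A; A-y->B; B-x->B; B-y->C; C-x->C; C-y->D; D-x->D; D-y->A

Keep the running count of `y`s modulo 4: each `y` advances along the cycle A → B → C → D → A while other symbols loop. Accept at A.
       x  y 
>* A   A  B 
   B   B  C 
   C   C  D 
   D   D  A 
(> = start, * = accepting)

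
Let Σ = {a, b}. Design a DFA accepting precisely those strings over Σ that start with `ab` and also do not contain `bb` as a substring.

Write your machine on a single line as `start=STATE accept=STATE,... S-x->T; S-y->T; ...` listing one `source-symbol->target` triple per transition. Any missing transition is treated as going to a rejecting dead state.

start=q0; accept=q3,q4; q0-a->q1; q0-b->q2; q1-a->q2; q1-b->q3; q2-a->q2; q2-b->q2; q3-a->q4; q3-b->q2; q4-a->q4; q4-b->q3

Build one automaton per condition and run them in lockstep. One (4 states) tracks whether the input so far still matches the prefix `ab`; the other (3 states) tracks partial matches of the forbidden pattern `bb`. Each combined state is a pair, one component from each; accept when both components accept. Minimizing collapses redundant product states.
        a   b  
>  q0   q1  q2 
   q1   q2  q3 
   q2   q2  q2 
 * q3   q4  q2 
 * q4   q4  q3 
(> = start, * = accepting)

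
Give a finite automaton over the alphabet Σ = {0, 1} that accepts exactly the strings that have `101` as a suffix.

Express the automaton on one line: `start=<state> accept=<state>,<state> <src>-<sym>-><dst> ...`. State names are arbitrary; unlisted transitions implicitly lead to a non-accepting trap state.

Let each state record the length of the longest suffix of the input read so far that is also a prefix of `101`. q1 means the last symbol is `1`; q2 means the last 2 symbols are `10`; q3 means the last 3 symbols are `101`. Accept only at q3, where the string currently ends in `101`.
4 states suffice.
        0   1  
>  q0   q0  q1 
   q1   q2  q1 
   q2   q0  q3 
 * q3   q2  q1 
(> = start, * = accepting)

start=q0 accept=q3 q0-0->q0 q0-1->q1 q1-0->q2 q1-1->q1 q2-0->q0 q2-1->q3 q3-0->q2 q3-1->q1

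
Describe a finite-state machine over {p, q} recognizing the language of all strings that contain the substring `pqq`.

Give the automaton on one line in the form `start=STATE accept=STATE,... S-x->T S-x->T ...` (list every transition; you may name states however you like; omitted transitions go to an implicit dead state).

start=A accept=D A-p->B A-q->A B-p->B B-q->C C-p->B C-q->D D-p->D D-q->D

States A..C record the length of the longest prefix of `pqq` that matches the current input suffix. Reaching D means `pqq` has been seen, and we stay there forever. Accept from D.
A 4-state machine:
       p  q 
>  A   B  A 
   B   B  C 
   C   B  D 
 * D   D  D 
(> = start, * = accepting)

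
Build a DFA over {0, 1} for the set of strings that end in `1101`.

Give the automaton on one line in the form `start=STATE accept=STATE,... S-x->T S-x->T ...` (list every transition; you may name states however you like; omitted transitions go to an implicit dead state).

start=q0 accept=q4 q0-0->q0 q0-1->q1 q1-0->q0 q1-1->q2 q2-0->q3 q2-1->q2 q3-0->q0 q3-1->q4 q4-0->q0 q4-1->q2

Let each state record the length of the longest suffix of the input read so far that is also a prefix of `1101`. q1 means the last symbol is `1`; q2 means the last 2 symbols are `11`; q3 means the last 3 symbols are `110`; q4 means the last 4 symbols are `1101`. Accept only at q4, where the string currently ends in `1101`.
5 states suffice.
        0   1  
>  q0   q0  q1 
   q1   q0  q2 
   q2   q3  q2 
   q3   q0  q4 
 * q4   q0  q2 
(> = start, * = accepting)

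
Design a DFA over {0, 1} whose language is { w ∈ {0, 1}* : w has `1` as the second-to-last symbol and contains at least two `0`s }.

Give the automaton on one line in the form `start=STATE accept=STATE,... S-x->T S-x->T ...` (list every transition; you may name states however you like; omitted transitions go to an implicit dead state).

start=S0 accept=S5,S6 S0-0->S1 S0-1->S0 S1-0->S2 S1-1->S3 S2-0->S2 S2-1->S4 S3-0->S5 S3-1->S3 S4-0->S5 S4-1->S6 S5-0->S2 S5-1->S4 S6-0->S5 S6-1->S6

Build one automaton per condition and run them in lockstep. The first has 7 states tracking the last 2 symbols read; the second has 4 states tracking the count of `0`s, saturating at 3. A product state is a pair (one from each), accepting exactly when both do. Equivalent product states are then merged.
With 7 states:
        0   1  
>  S0   S1  S0 
   S1   S2  S3 
   S2   S2  S4 
   S3   S5  S3 
   S4   S5  S6 
 * S5   S2  S4 
 * S6   S5  S6 
(> = start, * = accepting)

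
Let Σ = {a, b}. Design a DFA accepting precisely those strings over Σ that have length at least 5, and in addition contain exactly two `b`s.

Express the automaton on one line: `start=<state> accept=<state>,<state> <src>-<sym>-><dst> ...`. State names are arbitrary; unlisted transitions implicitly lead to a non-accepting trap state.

start=q0 accept=q12 q0-a->q1 q0-b->q2 q1-a->q3 q1-b->q4 q2-a->q4 q2-b->q5 q3-a->q6 q3-b->q7 q4-a->q7 q4-b->q8 q5-a->q8 q5-b->q9 q6-a->q6 q6-b->q10 q7-a->q10 q7-b->q11 q8-a->q11 q8-b->q9 q9-a->q9 q9-b->q9 q10-a->q10 q10-b->q12 q11-a->q12 q11-b->q9 q12-a->q12 q12-b->q9

Handle the two conditions separately and then intersect. The first has 7 states tracking the input length, saturating at 6; the second has 4 states tracking the count of `b`s, saturating at 3. A product state is a pair (one from each), accepting exactly when both do. After merging equivalent states the machine shrinks.
          a    b  
>  q0     q1   q2 
   q1     q3   q4 
   q2     q4   q5 
   q3     q6   q7 
   q4     q7   q8 
   q5     q8   q9 
   q6     q6  q10 
   q7    q10  q11 
   q8    q11   q9 
   q9     q9   q9 
   q10   q10  q12 
   q11   q12   q9 
 * q12   q12   q9 
(> = start, * = accepting)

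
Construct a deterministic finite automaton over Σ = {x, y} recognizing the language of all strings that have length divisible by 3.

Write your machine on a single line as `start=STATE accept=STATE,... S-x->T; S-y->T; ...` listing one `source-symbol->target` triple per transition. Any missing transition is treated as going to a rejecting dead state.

start=S0; accept=S0; S0-x->S1; S0-y->S1; S1-x->S2; S1-y->S2; S2-x->S0; S2-y->S0

Count input length modulo 3: every symbol advances one step around the cycle S0 → S1 → S2 → S0. Accept at S0.
        x   y  
>* S0   S1  S1 
   S1   S2  S2 
   S2   S0  S0 
(> = start, * = accepting)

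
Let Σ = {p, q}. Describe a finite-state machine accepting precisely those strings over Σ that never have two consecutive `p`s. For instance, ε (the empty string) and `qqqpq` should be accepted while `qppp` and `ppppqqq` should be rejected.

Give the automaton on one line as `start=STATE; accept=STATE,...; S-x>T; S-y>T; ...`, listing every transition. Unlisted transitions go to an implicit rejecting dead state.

start=s0; accept=s0,s1; s0-p>s1; s0-q>s0; s1-p>s2; s1-q>s0; s2-p>s2; s2-q>s2

Track partial matches of the forbidden pattern `pp`. State s2 is a dead state reached once `pp` has occurred; every other state accepts. s0 means no part of `pp` is currently matched.
        p   q  
>* s0   s1  s0 
 * s1   s2  s0 
   s2   s2  s2 
(> = start, * = accepting)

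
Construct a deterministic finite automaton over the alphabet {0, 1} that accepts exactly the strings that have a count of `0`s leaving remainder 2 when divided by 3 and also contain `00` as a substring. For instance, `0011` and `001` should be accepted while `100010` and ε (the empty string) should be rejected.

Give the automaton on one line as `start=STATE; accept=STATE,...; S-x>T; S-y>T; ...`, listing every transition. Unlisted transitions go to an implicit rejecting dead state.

start=s0; accept=s2; s0-0>s1; s0-1>s0; s1-0>s2; s1-1>s3; s2-0>s4; s2-1>s2; s3-0>s5; s3-1>s3; s4-0>s6; s4-1>s4; s5-0>s4; s5-1>s7; s6-0>s2; s6-1>s6; s7-0>s8; s7-1>s7; s8-0>s6; s8-1>s0

Handle the two conditions separately and then intersect. One (3 states) tracks the count of `0`s modulo 3; the other (3 states) tracks whether and how much of `00` has been seen. Each combined state is a pair, one component from each; accept when both components accept.
With 9 states:
        0   1  
>  s0   s1  s0 
   s1   s2  s3 
 * s2   s4  s2 
   s3   s5  s3 
   s4   s6  s4 
   s5   s4  s7 
   s6   s2  s6 
   s7   s8  s7 
   s8   s6  s0 
(> = start, * = accepting)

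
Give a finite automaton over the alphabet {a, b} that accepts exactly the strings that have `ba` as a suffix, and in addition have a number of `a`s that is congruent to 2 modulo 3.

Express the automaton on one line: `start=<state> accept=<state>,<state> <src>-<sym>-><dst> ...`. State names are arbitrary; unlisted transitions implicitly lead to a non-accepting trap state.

start=s0 accept=s7 s0-a->s1 s0-b->s2 s1-a->s3 s1-b->s4 s2-a->s5 s2-b->s2 s3-a->s0 s3-b->s6 s4-a->s7 s4-b->s4 s5-a->s3 s5-b->s4 s6-a->s8 s6-b->s6 s7-a->s0 s7-b->s6 s8-a->s1 s8-b->s2

Build one automaton per condition and run them in lockstep. The first has 3 states tracking how much of the suffix `ba` has currently been matched; the second has 3 states tracking the count of `a`s modulo 3. A product state is a pair (one from each), accepting exactly when both do.
A 9-state machine:
        a   b  
>  s0   s1  s2 
   s1   s3  s4 
   s2   s5  s2 
   s3   s0  s6 
   s4   s7  s4 
   s5   s3  s4 
   s6   s8  s6 
 * s7   s0  s6 
   s8   s1  s2 
(> = start, * = accepting)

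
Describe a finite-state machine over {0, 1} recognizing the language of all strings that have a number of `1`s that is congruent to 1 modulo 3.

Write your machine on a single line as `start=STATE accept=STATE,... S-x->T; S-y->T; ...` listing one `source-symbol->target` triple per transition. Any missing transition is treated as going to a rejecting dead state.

Keep the running count of `1`s modulo 3: each `1` advances along the cycle A → B → C → A while other symbols loop. Accept at B.
       0  1 
>  A   A  B 
 * B   B  C 
   C   C  A 
(> = start, * = accepting)

start=A; accept=B; A-0->A; A-1->B; B-0->B; B-1->C; C-0->C; C-1->A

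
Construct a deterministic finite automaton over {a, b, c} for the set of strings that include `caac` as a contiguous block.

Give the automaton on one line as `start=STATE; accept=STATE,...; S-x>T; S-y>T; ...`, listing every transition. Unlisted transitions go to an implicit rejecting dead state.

start=q0; accept=q4; q0-a>q0; q0-b>q0; q0-c>q1; q1-a>q2; q1-b>q0; q1-c>q1; q2-a>q3; q2-b>q0; q2-c>q1; q3-a>q0; q3-b>q0; q3-c>q4; q4-a>q4; q4-b>q4; q4-c>q4

Track how much of `caac` has been matched so far: state q0 is no progress, q4 is the absorbing accept state reached once `caac` has occurred. Intermediate states record partial matches; on a mismatch, fall back to the longest reusable overlap.
5 states suffice.
        a   b   c  
>  q0   q0  q0  q1 
   q1   q2  q0  q1 
   q2   q3  q0  q1 
   q3   q0  q0  q4 
 * q4   q4  q4  q4 
(> = start, * = accepting)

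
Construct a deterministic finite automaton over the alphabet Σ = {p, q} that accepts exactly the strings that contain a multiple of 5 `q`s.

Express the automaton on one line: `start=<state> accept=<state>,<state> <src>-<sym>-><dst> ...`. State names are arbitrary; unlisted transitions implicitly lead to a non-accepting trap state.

The only thing that matters is how many `q`s have appeared, reduced mod 5. Use one state per residue: A for 0, …, E for 4. Reading `q` moves to the next residue; anything else stays put. A is accepting.
       p  q 
>* A   A  B 
   B   B  C 
   C   C  D 
   D   D  E 
   E   E  A 
(> = start, * = accepting)

start=A accept=A A-p->A A-q->B B-p->B B-q->C C-p->C C-q->D D-p->D D-q->E E-p->E E-q->A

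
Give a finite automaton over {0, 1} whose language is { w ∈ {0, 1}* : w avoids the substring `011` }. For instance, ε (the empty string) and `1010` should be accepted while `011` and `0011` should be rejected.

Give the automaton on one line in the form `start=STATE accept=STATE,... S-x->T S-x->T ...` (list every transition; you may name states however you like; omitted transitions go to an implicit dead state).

This is the complement of 'contains `011`'. Use the same substring-matching states — S0 through S3 holding how much of `011` has just been matched — but flip the accepting set: everything except the trap S3 accepts.
A 4-state machine:
        0   1  
>* S0   S1  S0 
 * S1   S1  S2 
 * S2   S1  S3 
   S3   S3  S3 
(> = start, * = accepting)

start=S0 accept=S0,S1,S2 S0-0->S1 S0-1->S0 S1-0->S1 S1-1->S2 S2-0->S1 S2-1->S3 S3-0->S3 S3-1->S3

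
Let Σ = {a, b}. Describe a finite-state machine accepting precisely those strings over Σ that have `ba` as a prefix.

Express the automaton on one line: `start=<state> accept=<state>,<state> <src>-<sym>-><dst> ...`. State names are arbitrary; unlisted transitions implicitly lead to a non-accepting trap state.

start=S0 accept=S2 S0-a->S3 S0-b->S1 S1-a->S2 S1-b->S3 S2-a->S2 S2-b->S2 S3-a->S3 S3-b->S3

Check the first 2 symbols one by one: S0 through S1 record how many have matched `ba` so far; any wrong symbol goes to the dead state S3. After all 2 match we enter the accepting sink S2.
A 4-state machine:
        a   b  
>  S0   S3  S1 
   S1   S2  S3 
 * S2   S2  S2 
   S3   S3  S3 
(> = start, * = accepting)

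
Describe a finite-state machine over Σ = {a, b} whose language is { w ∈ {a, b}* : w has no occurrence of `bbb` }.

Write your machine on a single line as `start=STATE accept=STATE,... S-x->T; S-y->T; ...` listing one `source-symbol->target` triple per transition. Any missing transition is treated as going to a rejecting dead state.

Track partial matches of the forbidden pattern `bbb`. State q3 is a dead state reached once `bbb` has occurred; every other state accepts. q0 means no part of `bbb` is currently matched.
With 4 states:
        a   b  
>* q0   q0  q1 
 * q1   q0  q2 
 * q2   q0  q3 
   q3   q3  q3 
(> = start, * = accepting)

start=q0; accept=q0,q1,q2; q0-a->q0; q0-b->q1; q1-a->q0; q1-b->q2; q2-a->q0; q2-b->q3; q3-a->q3; q3-b->q3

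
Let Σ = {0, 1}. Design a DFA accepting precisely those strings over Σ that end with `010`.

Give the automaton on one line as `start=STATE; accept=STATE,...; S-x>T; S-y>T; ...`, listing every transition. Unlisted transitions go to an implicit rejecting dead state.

start=S0; accept=S3; S0-0>S1; S0-1>S0; S1-0>S1; S1-1>S2; S2-0>S3; S2-1>S0; S3-0>S1; S3-1>S2

Remember how much of `010` the current input suffix matches. State S0 means no match yet; S1 means the last symbol is `0`; S2 means the last 2 symbols are `01`; S3 means the last 3 symbols are `010`. Only S3 accepts. On a mismatch, fall back to the longest proper suffix that is still a prefix of `010`.
4 states suffice.
        0   1  
>  S0   S1  S0 
   S1   S1  S2 
   S2   S3  S0 
 * S3   S1  S2 
(> = start, * = accepting)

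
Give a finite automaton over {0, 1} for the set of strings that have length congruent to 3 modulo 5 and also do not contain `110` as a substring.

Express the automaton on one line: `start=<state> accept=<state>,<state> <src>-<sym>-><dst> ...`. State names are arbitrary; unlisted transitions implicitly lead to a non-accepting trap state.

start=S0 accept=S6,S7,S8 S0-0->S1 S0-1->S2 S1-0->S3 S1-1->S4 S2-0->S3 S2-1->S5 S3-0->S6 S3-1->S7 S4-0->S6 S4-1->S8 S5-0->S9 S5-1->S8 S6-0->S10 S6-1->S11 S7-0->S10 S7-1->S12 S8-0->S9 S8-1->S12 S9-0->S9 S9-1->S9 S10-0->S0 S10-1->S13 S11-0->S0 S11-1->S14 S12-0->S9 S12-1->S14 S13-0->S1 S13-1->S15 S14-0->S9 S14-1->S15 S15-0->S9 S15-1->S5

Run two small machines in parallel and take their product. One (5 states) tracks the input length modulo 5; the other (4 states) tracks partial matches of the forbidden pattern `110`. Each combined state is a pair, one component from each; accept when both components accept. Equivalent product states are then merged.
16 states suffice.
          0    1  
>  S0     S1   S2 
   S1     S3   S4 
   S2     S3   S5 
   S3     S6   S7 
   S4     S6   S8 
   S5     S9   S8 
 * S6    S10  S11 
 * S7    S10  S12 
 * S8     S9  S12 
   S9     S9   S9 
   S10    S0  S13 
   S11    S0  S14 
   S12    S9  S14 
   S13    S1  S15 
   S14    S9  S15 
   S15    S9   S5 
(> = start, * = accepting)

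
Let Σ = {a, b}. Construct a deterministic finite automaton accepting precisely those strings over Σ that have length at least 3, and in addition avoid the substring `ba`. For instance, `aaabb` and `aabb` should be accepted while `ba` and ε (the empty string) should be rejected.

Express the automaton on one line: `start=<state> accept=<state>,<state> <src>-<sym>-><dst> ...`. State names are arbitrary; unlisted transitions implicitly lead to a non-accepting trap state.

start=q0 accept=q6,q7 q0-a->q1 q0-b->q2 q1-a->q3 q1-b->q4 q2-a->q5 q2-b->q4 q3-a->q6 q3-b->q7 q4-a->q5 q4-b->q7 q5-a->q5 q5-b->q5 q6-a->q6 q6-b->q7 q7-a->q5 q7-b->q7

Handle the two conditions separately and then intersect. The first has 5 states tracking the input length, saturating at 4; the second has 3 states tracking partial matches of the forbidden pattern `ba`. A product state is a pair (one from each), accepting exactly when both do. Equivalent product states are then merged.
8 states suffice.
        a   b  
>  q0   q1  q2 
   q1   q3  q4 
   q2   q5  q4 
   q3   q6  q7 
   q4   q5  q7 
   q5   q5  q5 
 * q6   q6  q7 
 * q7   q5  q7 
(> = start, * = accepting)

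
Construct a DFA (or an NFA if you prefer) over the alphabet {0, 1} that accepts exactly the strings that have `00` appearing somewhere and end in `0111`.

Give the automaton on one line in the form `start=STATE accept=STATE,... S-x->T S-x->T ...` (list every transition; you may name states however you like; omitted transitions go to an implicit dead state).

Handle the two conditions separately and then intersect. One (3 states) tracks whether and how much of `00` has been seen; the other (5 states) tracks how much of the suffix `0111` has currently been matched. Each combined state is a pair, one component from each; accept when both components accept.
10 states suffice.
        0   1  
>  S0   S1  S0 
   S1   S2  S3 
   S2   S2  S4 
   S3   S1  S5 
   S4   S2  S6 
   S5   S1  S7 
   S6   S2  S8 
   S7   S1  S0 
 * S8   S2  S9 
   S9   S2  S9 
(> = start, * = accepting)

start=S0 accept=S8 S0-0->S1 S0-1->S0 S1-0->S2 S1-1->S3 S2-0->S2 S2-1->S4 S3-0->S1 S3-1->S5 S4-0->S2 S4-1->S6 S5-0->S1 S5-1->S7 S6-0->S2 S6-1->S8 S7-0->S1 S7-1->S0 S8-0->S2 S8-1->S9 S9-0->S2 S9-1->S9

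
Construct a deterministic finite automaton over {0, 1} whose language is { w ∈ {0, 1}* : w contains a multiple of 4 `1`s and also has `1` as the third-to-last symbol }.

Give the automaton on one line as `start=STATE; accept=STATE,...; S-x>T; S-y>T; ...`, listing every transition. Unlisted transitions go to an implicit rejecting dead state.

start=s0; accept=s7,s10,s11,s14; s0-0>s0; s0-1>s1; s1-0>s1; s1-1>s2; s2-0>s3; s2-1>s4; s3-0>s3; s3-1>s5; s4-0>s6; s4-1>s7; s5-0>s6; s5-1>s8; s6-0>s9; s6-1>s10; s7-0>s11; s7-1>s1; s8-0>s11; s8-1>s1; s9-0>s9; s9-1>s12; s10-0>s13; s10-1>s1; s11-0>s14; s11-1>s1; s12-0>s13; s12-1>s1; s13-0>s14; s13-1>s1; s14-0>s0; s14-1>s1

Run two small machines in parallel and take their product. The first has 4 states tracking the count of `1`s modulo 4; the second has 15 states tracking the last 3 symbols read. A product state is a pair (one from each), accepting exactly when both do. Equivalent product states are then merged.
          0    1  
>  s0     s0   s1 
   s1     s1   s2 
   s2     s3   s4 
   s3     s3   s5 
   s4     s6   s7 
   s5     s6   s8 
   s6     s9  s10 
 * s7    s11   s1 
   s8    s11   s1 
   s9     s9  s12 
 * s10   s13   s1 
 * s11   s14   s1 
   s12   s13   s1 
   s13   s14   s1 
 * s14    s0   s1 
(> = start, * = accepting)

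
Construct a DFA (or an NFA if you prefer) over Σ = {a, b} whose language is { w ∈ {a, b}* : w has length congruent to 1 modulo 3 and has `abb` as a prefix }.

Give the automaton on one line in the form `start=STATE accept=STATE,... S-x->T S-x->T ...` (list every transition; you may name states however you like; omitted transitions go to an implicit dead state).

start=q0 accept=q5 q0-a->q1 q0-b->q2 q1-a->q2 q1-b->q3 q2-a->q2 q2-b->q2 q3-a->q2 q3-b->q4 q4-a->q5 q4-b->q5 q5-a->q6 q5-b->q6 q6-a->q4 q6-b->q4

Handle the two conditions separately and then intersect. One (3 states) tracks the input length modulo 3; the other (5 states) tracks whether the input so far still matches the prefix `abb`. Each combined state is a pair, one component from each; accept when both components accept. Minimizing collapses redundant product states.
7 states suffice.
        a   b  
>  q0   q1  q2 
   q1   q2  q3 
   q2   q2  q2 
   q3   q2  q4 
   q4   q5  q5 
 * q5   q6  q6 
   q6   q4  q4 
(> = start, * = accepting)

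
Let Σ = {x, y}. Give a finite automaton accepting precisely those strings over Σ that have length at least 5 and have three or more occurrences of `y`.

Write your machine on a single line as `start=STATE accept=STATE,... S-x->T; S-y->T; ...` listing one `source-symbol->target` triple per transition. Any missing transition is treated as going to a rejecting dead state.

start=q0; accept=q11; q0-x->q1; q0-y->q2; q1-x->q3; q1-y->q4; q2-x->q4; q2-y->q5; q3-x->q3; q3-y->q6; q4-x->q6; q4-y->q7; q5-x->q7; q5-y->q8; q6-x->q6; q6-y->q9; q7-x->q9; q7-y->q10; q8-x->q10; q8-y->q10; q9-x->q9; q9-y->q11; q10-x->q11; q10-y->q11; q11-x->q11; q11-y->q11

Handle the two conditions separately and then intersect. The first has 7 states tracking the input length, saturating at 6; the second has 5 states tracking the count of `y`s, saturating at 4. A product state is a pair (one from each), accepting exactly when both do. Minimizing collapses redundant product states.
12 states suffice.
          x    y  
>  q0     q1   q2 
   q1     q3   q4 
   q2     q4   q5 
   q3     q3   q6 
   q4     q6   q7 
   q5     q7   q8 
   q6     q6   q9 
   q7     q9  q10 
   q8    q10  q10 
   q9     q9  q11 
   q10   q11  q11 
 * q11   q11  q11 
(> = start, * = accepting)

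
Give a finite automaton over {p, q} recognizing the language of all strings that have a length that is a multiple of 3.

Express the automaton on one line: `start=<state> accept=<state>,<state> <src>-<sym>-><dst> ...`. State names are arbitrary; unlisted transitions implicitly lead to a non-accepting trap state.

start=S0 accept=S0 S0-p->S1 S0-q->S1 S1-p->S2 S1-q->S2 S2-p->S0 S2-q->S0

Count input length modulo 3: every symbol advances one step around the cycle S0 → S1 → S2 → S0. Accept at S0.
A 3-state machine:
        p   q  
>* S0   S1  S1 
   S1   S2  S2 
   S2   S0  S0 
(> = start, * = accepting)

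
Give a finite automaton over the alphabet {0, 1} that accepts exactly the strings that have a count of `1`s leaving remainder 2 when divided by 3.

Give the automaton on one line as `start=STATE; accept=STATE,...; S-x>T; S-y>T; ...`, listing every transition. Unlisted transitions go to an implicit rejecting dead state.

Keep the running count of `1`s modulo 3: each `1` advances along the cycle s0 → s1 → s2 → s0 while other symbols loop. Accept at s2.
A 3-state machine:
        0   1  
>  s0   s0  s1 
   s1   s1  s2 
 * s2   s2  s0 
(> = start, * = accepting)

start=s0; accept=s2; s0-0>s0; s0-1>s1; s1-0>s1; s1-1>s2; s2-0>s2; s2-1>s0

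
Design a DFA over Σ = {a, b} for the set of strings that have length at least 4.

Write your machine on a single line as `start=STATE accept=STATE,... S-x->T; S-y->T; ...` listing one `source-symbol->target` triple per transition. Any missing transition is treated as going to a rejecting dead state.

start=S0; accept=S4,S5; S0-a->S1; S0-b->S1; S1-a->S2; S1-b->S2; S2-a->S3; S2-b->S3; S3-a->S4; S3-b->S4; S4-a->S5; S4-b->S5; S5-a->S5; S5-b->S5

We only need to distinguish lengths 0, 1, …, 4, and '>4'. Chain S0 → S1 → S2 → S3 → S4 → S5 on every symbol, with S5 looping. Accepting states: {S4, S5}.
With 6 states:
        a   b  
>  S0   S1  S1 
   S1   S2  S2 
   S2   S3  S3 
   S3   S4  S4 
 * S4   S5  S5 
 * S5   S5  S5 
(> = start, * = accepting)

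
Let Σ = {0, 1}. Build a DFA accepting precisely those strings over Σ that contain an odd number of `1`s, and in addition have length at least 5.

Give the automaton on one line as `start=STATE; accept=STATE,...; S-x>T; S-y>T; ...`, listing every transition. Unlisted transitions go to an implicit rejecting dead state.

start=A; accept=J; A-0>B; A-1>C; B-0>D; B-1>E; C-0>E; C-1>D; D-0>F; D-1>G; E-0>G; E-1>F; F-0>H; F-1>I; G-0>I; G-1>H; H-0>H; H-1>J; I-0>J; I-1>H; J-0>J; J-1>H

Build one automaton per condition and run them in lockstep. The first has 2 states tracking the count of `1`s modulo 2; the second has 7 states tracking the input length, saturating at 6. A product state is a pair (one from each), accepting exactly when both do. Equivalent product states are then merged.
10 states suffice.
       0  1 
>  A   B  C 
   B   D  E 
   C   E  D 
   D   F  G 
   E   G  F 
   F   H  I 
   G   I  H 
   H   H  J 
   I   J  H 
 * J   J  H 
(> = start, * = accepting)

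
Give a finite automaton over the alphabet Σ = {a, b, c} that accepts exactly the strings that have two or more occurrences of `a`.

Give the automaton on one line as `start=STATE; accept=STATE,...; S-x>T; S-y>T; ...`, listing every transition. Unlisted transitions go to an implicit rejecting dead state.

start=S0; accept=S2,S3; S0-a>S1; S0-b>S0; S0-c>S0; S1-a>S2; S1-b>S1; S1-c>S1; S2-a>S3; S2-b>S2; S2-c>S2; S3-a>S3; S3-b>S3; S3-c>S3

Only the number of `a`s matters, and only up to 3. Make a chain S0 → S1 → S2 → S3 advanced by each `a` (with S3 absorbing); every other symbol self-loops. The accepting set is {S2, S3}.
4 states suffice.
        a   b   c  
>  S0   S1  S0  S0 
   S1   S2  S1  S1 
 * S2   S3  S2  S2 
 * S3   S3  S3  S3 
(> = start, * = accepting)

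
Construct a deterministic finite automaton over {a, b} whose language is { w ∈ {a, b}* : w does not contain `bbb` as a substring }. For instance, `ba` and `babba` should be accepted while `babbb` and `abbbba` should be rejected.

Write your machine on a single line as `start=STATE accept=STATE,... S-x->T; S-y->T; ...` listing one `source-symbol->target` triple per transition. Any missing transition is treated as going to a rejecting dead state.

Track partial matches of the forbidden pattern `bbb`. State q3 is a dead state reached once `bbb` has occurred; every other state accepts. q0 means no part of `bbb` is currently matched.
A 4-state machine:
        a   b  
>* q0   q0  q1 
 * q1   q0  q2 
 * q2   q0  q3 
   q3   q3  q3 
(> = start, * = accepting)

start=q0; accept=q0,q1,q2; q0-a->q0; q0-b->q1; q1-a->q0; q1-b->q2; q2-a->q0; q2-b->q3; q3-a->q3; q3-b->q3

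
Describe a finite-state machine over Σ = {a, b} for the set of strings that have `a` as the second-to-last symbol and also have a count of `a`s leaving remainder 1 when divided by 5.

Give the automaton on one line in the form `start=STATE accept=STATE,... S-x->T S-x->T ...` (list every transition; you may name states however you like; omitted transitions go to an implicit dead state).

Build one automaton per condition and run them in lockstep. One (7 states) tracks the last 2 symbols read; the other (5 states) tracks the count of `a`s modulo 5. Each combined state is a pair, one component from each; accept when both components accept. Minimizing collapses redundant product states.
        a   b  
>  q0   q1  q0 
   q1   q2  q3 
   q2   q4  q2 
 * q3   q2  q5 
   q4   q6  q4 
   q5   q2  q5 
   q6   q7  q6 
   q7   q8  q0 
 * q8   q2  q3 
(> = start, * = accepting)

start=q0 accept=q3,q8 q0-a->q1 q0-b->q0 q1-a->q2 q1-b->q3 q2-a->q4 q2-b->q2 q3-a->q2 q3-b->q5 q4-a->q6 q4-b->q4 q5-a->q2 q5-b->q5 q6-a->q7 q6-b->q6 q7-a->q8 q7-b->q0 q8-a->q2 q8-b->q3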